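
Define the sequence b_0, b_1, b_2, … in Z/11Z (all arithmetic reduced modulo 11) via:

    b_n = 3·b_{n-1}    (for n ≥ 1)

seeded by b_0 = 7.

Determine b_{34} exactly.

6

b_1 = 3·7 = 10
b_2 = 3·10 = 8
b_3 = 3·8 = 2
b_4 = 3·2 = 6
b_5 = 3·6 = 7
(b_5) = (7) = (b_0), so the sequence has period 5.
34 ≡ 4 (mod 5), hence b_34 = b_4 = 6.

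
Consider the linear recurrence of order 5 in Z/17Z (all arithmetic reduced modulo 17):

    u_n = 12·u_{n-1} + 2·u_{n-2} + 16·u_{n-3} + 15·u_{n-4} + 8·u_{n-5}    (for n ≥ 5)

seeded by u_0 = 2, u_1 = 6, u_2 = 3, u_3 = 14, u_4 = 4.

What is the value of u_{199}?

u_5 = 12·4 + 2·14 + 16·3 + 15·6 + 8·2 = 9
u_6 = 12·9 + 2·4 + 16·14 + 15·3 + 8·6 = 8
u_7 = 12·8 + 2·9 + 16·4 + 15·14 + 8·3 = 4
u_8 = 12·4 + 2·8 + 16·9 + 15·4 + 8·14 = 6
u_9 = 12·6 + 2·4 + 16·8 + 15·9 + 8·4 = 1
u_10 = 12·1 + 2·6 + 16·4 + 15·8 + 8·9 = 8
Continuing the recurrence:
  u_11 = 12;  u_12 = 9;  u_13 = 0;  u_14 = 15;  u_15 = 7;  u_16 = 5
  u_17 = 12;  u_18 = 15;  u_19 = 16;  u_20 = 1;  u_21 = 11;  u_22 = 14
  u_23 = 5;  u_24 = 16;  u_25 = 4;  u_26 = 16;  u_27 = 14;  u_28 = 0
  u_29 = 13;  u_30 = 6;  u_31 = 11;  u_32 = 5;  u_33 = 16;  u_34 = 11
  u_35 = 15;  u_36 = 9;  u_37 = 16;  u_38 = 12;  u_39 = 4;  u_40 = 5
  u_41 = 11;  u_42 = 4;  u_43 = 0;  u_44 = 2;  u_45 = 4;  u_46 = 13
  u_47 = 7;  u_48 = 0;  u_49 = 9;  u_50 = 5;  u_51 = 15;  u_52 = 16
  u_53 = 12;  u_54 = 2;  u_55 = 8;  u_56 = 6;  u_57 = 3;  u_58 = 13
  u_59 = 3;  u_60 = 9;  u_61 = 7;  u_62 = 12;  u_63 = 9;  u_64 = 12
  u_65 = 4;  u_66 = 10;  u_67 = 7;  u_68 = 12;  u_69 = 15;  u_70 = 5
  u_71 = 8;  u_72 = 4;  u_73 = 6;  u_74 = 12;  u_75 = 6;  u_76 = 10
  u_77 = 4;  u_78 = 1;  u_79 = 9;  u_80 = 15;  u_81 = 14;  u_82 = 15
  u_83 = 13;  u_84 = 10;  u_85 = 2;  u_86 = 11;  u_87 = 16;  u_88 = 7
  u_89 = 11;  u_90 = 5;  u_91 = 12;  u_92 = 2;  u_93 = 9;  u_94 = 8
  u_95 = 9;  u_96 = 3;  u_97 = 10;  u_98 = 3;  u_99 = 14;  u_100 = 9
  u_101 = 1;  u_102 = 5;  u_103 = 15;  u_104 = 11;  u_105 = 6;  u_106 = 9
  u_107 = 0;  u_108 = 8;  u_109 = 10;  u_110 = 13;  u_111 = 2;  u_112 = 7
  u_113 = 0;  u_114 = 15;  u_115 = 1;  u_116 = 10;  u_117 = 10;  u_118 = 7
  u_119 = 8;  u_120 = 3;  u_121 = 3;  u_122 = 15;  u_123 = 2;  u_124 = 7
  u_125 = 6;  u_126 = 10;  u_127 = 3;  u_128 = 1;  u_129 = 1;  u_130 = 5
  u_131 = 16;  u_132 = 2;  u_133 = 6;  u_134 = 7;  u_135 = 0;  u_136 = 13
  u_137 = 0;  u_138 = 9;  u_139 = 15;  u_140 = 2;  u_141 = 13;  u_142 = 8
  u_143 = 9;  u_144 = 6;  u_145 = 4;  u_146 = 3;  u_147 = 16;  u_148 = 16
  u_149 = 6;  u_150 = 12;  u_151 = 13;  u_152 = 15;  u_153 = 4;  u_154 = 4
  u_155 = 9;  u_156 = 16;  u_157 = 12;  u_158 = 4;  u_159 = 2;  u_160 = 9
  u_161 = 8;  u_162 = 13;  u_163 = 4;  u_164 = 13;  u_165 = 3;  u_166 = 11
  u_167 = 0;  u_168 = 8;  u_169 = 13;  u_170 = 4;  u_171 = 1;  u_172 = 8
  u_173 = 13;  u_174 = 12;  u_175 = 5;  u_176 = 12;  u_177 = 10;  u_178 = 15
  u_179 = 2;  u_180 = 9;  u_181 = 3;  u_182 = 0;  u_183 = 11;  u_184 = 8
  u_185 = 14;  u_186 = 10;  u_187 = 16;  u_188 = 15;  u_189 = 0;  u_190 = 4
  u_191 = 13;  u_192 = 7;  u_193 = 5;  u_194 = 2;  u_195 = 16;  u_196 = 9
  u_197 = 14
u_198 = 12·14 + 2·9 + 16·16 + 15·2 + 8·5 = 2
u_199 = 12·2 + 2·14 + 16·9 + 15·16 + 8·2 = 10

10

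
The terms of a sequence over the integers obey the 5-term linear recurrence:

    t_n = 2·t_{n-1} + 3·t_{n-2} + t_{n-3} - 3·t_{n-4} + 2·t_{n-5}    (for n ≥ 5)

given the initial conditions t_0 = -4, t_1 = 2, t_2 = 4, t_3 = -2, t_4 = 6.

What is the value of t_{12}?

356

t_5 = 2·6 + 3·-2 + 1·4 + -3·2 + 2·-4 = -4
t_6 = 2·-4 + 3·6 + 1·-2 + -3·4 + 2·2 = 0
t_7 = 2·0 + 3·-4 + 1·6 + -3·-2 + 2·4 = 8
t_8 = 2·8 + 3·0 + 1·-4 + -3·6 + 2·-2 = -10
t_9 = 2·-10 + 3·8 + 1·0 + -3·-4 + 2·6 = 28
t_10 = 2·28 + 3·-10 + 1·8 + -3·0 + 2·-4 = 26
t_11 = 2·26 + 3·28 + 1·-10 + -3·8 + 2·0 = 102
t_12 = 2·102 + 3·26 + 1·28 + -3·-10 + 2·8 = 356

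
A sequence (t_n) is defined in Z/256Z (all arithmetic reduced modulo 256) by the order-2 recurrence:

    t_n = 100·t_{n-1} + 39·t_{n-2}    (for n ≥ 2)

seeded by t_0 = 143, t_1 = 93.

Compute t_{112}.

t_2 = 100·93 + 39·143 = 29
t_3 = 100·29 + 39·93 = 127
t_4 = 100·127 + 39·29 = 7
t_5 = 100·7 + 39·127 = 21
t_6 = 100·21 + 39·7 = 69
t_7 = 100·69 + 39·21 = 39
t_8 = 100·39 + 39·69 = 191
t_9 = 100·191 + 39·39 = 141
t_10 = 100·141 + 39·191 = 45
t_11 = 100·45 + 39·141 = 15
t_12 = 100·15 + 39·45 = 183
t_13 = 100·183 + 39·15 = 197
t_14 = 100·197 + 39·183 = 213
t_15 = 100·213 + 39·197 = 55
t_16 = 100·55 + 39·213 = 239
t_17 = 100·239 + 39·55 = 189
t_18 = 100·189 + 39·239 = 61
t_19 = 100·61 + 39·189 = 159
t_20 = 100·159 + 39·61 = 103
t_21 = 100·103 + 39·159 = 117
t_22 = 100·117 + 39·103 = 101
t_23 = 100·101 + 39·117 = 71
t_24 = 100·71 + 39·101 = 31
t_25 = 100·31 + 39·71 = 237
t_26 = 100·237 + 39·31 = 77
t_27 = 100·77 + 39·237 = 47
t_28 = 100·47 + 39·77 = 23
t_29 = 100·23 + 39·47 = 37
t_30 = 100·37 + 39·23 = 245
t_31 = 100·245 + 39·37 = 87
t_32 = 100·87 + 39·245 = 79
t_33 = 100·79 + 39·87 = 29
t_34 = 100·29 + 39·79 = 93
t_35 = 100·93 + 39·29 = 191
t_36 = 100·191 + 39·93 = 199
t_37 = 100·199 + 39·191 = 213
t_38 = 100·213 + 39·199 = 133
t_39 = 100·133 + 39·213 = 103
t_40 = 100·103 + 39·133 = 127
t_41 = 100·127 + 39·103 = 77
t_42 = 100·77 + 39·127 = 109
t_43 = 100·109 + 39·77 = 79
t_44 = 100·79 + 39·109 = 119
t_45 = 100·119 + 39·79 = 133
t_46 = 100·133 + 39·119 = 21
t_47 = 100·21 + 39·133 = 119
t_48 = 100·119 + 39·21 = 175
t_49 = 100·175 + 39·119 = 125
t_50 = 100·125 + 39·175 = 125
t_51 = 100·125 + 39·125 = 223
t_52 = 100·223 + 39·125 = 39
t_53 = 100·39 + 39·223 = 53
t_54 = 100·53 + 39·39 = 165
t_55 = 100·165 + 39·53 = 135
t_56 = 100·135 + 39·165 = 223
t_57 = 100·223 + 39·135 = 173
t_58 = 100·173 + 39·223 = 141
t_59 = 100·141 + 39·173 = 111
t_60 = 100·111 + 39·141 = 215
t_61 = 100·215 + 39·111 = 229
t_62 = 100·229 + 39·215 = 53
t_63 = 100·53 + 39·229 = 151
t_64 = 100·151 + 39·53 = 15
t_65 = 100·15 + 39·151 = 221
t_66 = 100·221 + 39·15 = 157
t_67 = 100·157 + 39·221 = 255
t_68 = 100·255 + 39·157 = 135
t_69 = 100·135 + 39·255 = 149
t_70 = 100·149 + 39·135 = 197
t_71 = 100·197 + 39·149 = 167
t_72 = 100·167 + 39·197 = 63
t_73 = 100·63 + 39·167 = 13
t_74 = 100·13 + 39·63 = 173
t_75 = 100·173 + 39·13 = 143
t_76 = 100·143 + 39·173 = 55
t_77 = 100·55 + 39·143 = 69
t_78 = 100·69 + 39·55 = 85
t_79 = 100·85 + 39·69 = 183
t_80 = 100·183 + 39·85 = 111
t_81 = 100·111 + 39·183 = 61
t_82 = 100·61 + 39·111 = 189
t_83 = 100·189 + 39·61 = 31
t_84 = 100·31 + 39·189 = 231
t_85 = 100·231 + 39·31 = 245
t_86 = 100·245 + 39·231 = 229
t_87 = 100·229 + 39·245 = 199
t_88 = 100·199 + 39·229 = 159
t_89 = 100·159 + 39·199 = 109
t_90 = 100·109 + 39·159 = 205
t_91 = 100·205 + 39·109 = 175
t_92 = 100·175 + 39·205 = 151
t_93 = 100·151 + 39·175 = 165
t_94 = 100·165 + 39·151 = 117
t_95 = 100·117 + 39·165 = 215
t_96 = 100·215 + 39·117 = 207
t_97 = 100·207 + 39·215 = 157
t_98 = 100·157 + 39·207 = 221
t_99 = 100·221 + 39·157 = 63
t_100 = 100·63 + 39·221 = 71
t_101 = 100·71 + 39·63 = 85
t_102 = 100·85 + 39·71 = 5
t_103 = 100·5 + 39·85 = 231
t_104 = 100·231 + 39·5 = 255
t_105 = 100·255 + 39·231 = 205
t_106 = 100·205 + 39·255 = 237
t_107 = 100·237 + 39·205 = 207
t_108 = 100·207 + 39·237 = 247
t_109 = 100·247 + 39·207 = 5
t_110 = 100·5 + 39·247 = 149
t_111 = 100·149 + 39·5 = 247
t_112 = 100·247 + 39·149 = 47

47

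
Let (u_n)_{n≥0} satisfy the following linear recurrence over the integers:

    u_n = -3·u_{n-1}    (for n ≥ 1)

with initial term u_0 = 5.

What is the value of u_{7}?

-10935

u_1 = -3·5 = -15
u_2 = -3·-15 = 45
u_3 = -3·45 = -135
u_4 = -3·-135 = 405
u_5 = -3·405 = -1215
u_6 = -3·-1215 = 3645
u_7 = -3·3645 = -10935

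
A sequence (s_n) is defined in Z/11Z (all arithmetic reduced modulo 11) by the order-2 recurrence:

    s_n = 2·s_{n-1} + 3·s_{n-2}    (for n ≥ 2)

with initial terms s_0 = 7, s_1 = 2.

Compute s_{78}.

5

s_2 = 2·2 + 3·7 = 3
s_3 = 2·3 + 3·2 = 1
s_4 = 2·1 + 3·3 = 0
s_5 = 2·0 + 3·1 = 3
s_6 = 2·3 + 3·0 = 6
s_7 = 2·6 + 3·3 = 10
s_8 = 2·10 + 3·6 = 5
s_9 = 2·5 + 3·10 = 7
s_10 = 2·7 + 3·5 = 7
s_11 = 2·7 + 3·7 = 2
(s_10, s_11) = (7, 2) = (s_0, s_1), so the sequence has period 10.
78 ≡ 8 (mod 10), hence s_78 = s_8 = 5.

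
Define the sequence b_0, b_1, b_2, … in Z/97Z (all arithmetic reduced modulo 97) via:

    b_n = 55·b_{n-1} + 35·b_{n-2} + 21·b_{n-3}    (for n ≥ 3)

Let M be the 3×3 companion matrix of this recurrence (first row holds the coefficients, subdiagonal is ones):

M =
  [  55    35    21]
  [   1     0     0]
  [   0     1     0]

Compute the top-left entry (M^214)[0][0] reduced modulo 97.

(M^214)[0][0] is the top entry after applying M 214 times to the unit state (1, 0, 0). Equivalently it is h_{216} for the auxiliary sequence (h_n) obeying the same recurrence with h_2 = 1 and h_i = 0 for 0 ≤ i < 2:
h_3 = 55·1 + 35·0 + 21·0 = 55
h_4 = 55·55 + 35·1 + 21·0 = 53
h_5 = 55·53 + 35·55 + 21·1 = 11
h_6 = 55·11 + 35·53 + 21·55 = 26
h_7 = 55·26 + 35·11 + 21·53 = 18
h_8 = 55·18 + 35·26 + 21·11 = 94
h_9 = 55·94 + 35·18 + 21·26 = 41
h_10 = 55·41 + 35·94 + 21·18 = 6
h_11 = 55·6 + 35·41 + 21·94 = 53
h_12 = 55·53 + 35·6 + 21·41 = 9
h_13 = 55·9 + 35·53 + 21·6 = 51
h_14 = 55·51 + 35·9 + 21·53 = 62
h_15 = 55·62 + 35·51 + 21·9 = 49
h_16 = 55·49 + 35·62 + 21·51 = 19
h_17 = 55·19 + 35·49 + 21·62 = 85
h_18 = 55·85 + 35·19 + 21·49 = 64
h_19 = 55·64 + 35·85 + 21·19 = 7
h_20 = 55·7 + 35·64 + 21·85 = 45
h_21 = 55·45 + 35·7 + 21·64 = 87
h_22 = 55·87 + 35·45 + 21·7 = 8
h_23 = 55·8 + 35·87 + 21·45 = 65
h_24 = 55·65 + 35·8 + 21·87 = 56
h_25 = 55·56 + 35·65 + 21·8 = 91
h_26 = 55·91 + 35·56 + 21·65 = 85
h_27 = 55·85 + 35·91 + 21·56 = 15
h_28 = 55·15 + 35·85 + 21·91 = 85
h_29 = 55·85 + 35·15 + 21·85 = 1
h_30 = 55·1 + 35·85 + 21·15 = 47
h_31 = 55·47 + 35·1 + 21·85 = 40
h_32 = 55·40 + 35·47 + 21·1 = 83
h_33 = 55·83 + 35·40 + 21·47 = 65
h_34 = 55·65 + 35·83 + 21·40 = 45
h_35 = 55·45 + 35·65 + 21·83 = 91
h_36 = 55·91 + 35·45 + 21·65 = 88
h_37 = 55·88 + 35·91 + 21·45 = 46
h_38 = 55·46 + 35·88 + 21·91 = 52
h_39 = 55·52 + 35·46 + 21·88 = 13
h_40 = 55·13 + 35·52 + 21·46 = 9
h_41 = 55·9 + 35·13 + 21·52 = 5
h_42 = 55·5 + 35·9 + 21·13 = 87
h_43 = 55·87 + 35·5 + 21·9 = 8
h_44 = 55·8 + 35·87 + 21·5 = 1
h_45 = 55·1 + 35·8 + 21·87 = 28
h_46 = 55·28 + 35·1 + 21·8 = 94
h_47 = 55·94 + 35·28 + 21·1 = 60
h_48 = 55·60 + 35·94 + 21·28 = 0
h_49 = 55·0 + 35·60 + 21·94 = 0
h_50 = 55·0 + 35·0 + 21·60 = 96
h_51 = 55·96 + 35·0 + 21·0 = 42
h_52 = 55·42 + 35·96 + 21·0 = 44
h_53 = 55·44 + 35·42 + 21·96 = 86
h_54 = 55·86 + 35·44 + 21·42 = 71
h_55 = 55·71 + 35·86 + 21·44 = 79
h_56 = 55·79 + 35·71 + 21·86 = 3
h_57 = 55·3 + 35·79 + 21·71 = 56
h_58 = 55·56 + 35·3 + 21·79 = 91
h_59 = 55·91 + 35·56 + 21·3 = 44
h_60 = 55·44 + 35·91 + 21·56 = 88
h_61 = 55·88 + 35·44 + 21·91 = 46
h_62 = 55·46 + 35·88 + 21·44 = 35
h_63 = 55·35 + 35·46 + 21·88 = 48
h_64 = 55·48 + 35·35 + 21·46 = 78
h_65 = 55·78 + 35·48 + 21·35 = 12
h_66 = 55·12 + 35·78 + 21·48 = 33
h_67 = 55·33 + 35·12 + 21·78 = 90
h_68 = 55·90 + 35·33 + 21·12 = 52
h_69 = 55·52 + 35·90 + 21·33 = 10
h_70 = 55·10 + 35·52 + 21·90 = 89
h_71 = 55·89 + 35·10 + 21·52 = 32
h_72 = 55·32 + 35·89 + 21·10 = 41
h_73 = 55·41 + 35·32 + 21·89 = 6
h_74 = 55·6 + 35·41 + 21·32 = 12
h_75 = 55·12 + 35·6 + 21·41 = 82
h_76 = 55·82 + 35·12 + 21·6 = 12
h_77 = 55·12 + 35·82 + 21·12 = 96
h_78 = 55·96 + 35·12 + 21·82 = 50
h_79 = 55·50 + 35·96 + 21·12 = 57
h_80 = 55·57 + 35·50 + 21·96 = 14
h_81 = 55·14 + 35·57 + 21·50 = 32
h_82 = 55·32 + 35·14 + 21·57 = 52
h_83 = 55·52 + 35·32 + 21·14 = 6
h_84 = 55·6 + 35·52 + 21·32 = 9
h_85 = 55·9 + 35·6 + 21·52 = 51
h_86 = 55·51 + 35·9 + 21·6 = 45
h_87 = 55·45 + 35·51 + 21·9 = 84
h_88 = 55·84 + 35·45 + 21·51 = 88
h_89 = 55·88 + 35·84 + 21·45 = 92
h_90 = 55·92 + 35·88 + 21·84 = 10
h_91 = 55·10 + 35·92 + 21·88 = 89
h_92 = 55·89 + 35·10 + 21·92 = 96
h_93 = 55·96 + 35·89 + 21·10 = 69
h_94 = 55·69 + 35·96 + 21·89 = 3
h_95 = 55·3 + 35·69 + 21·96 = 37
h_96 = 55·37 + 35·3 + 21·69 = 0
h_97 = 55·0 + 35·37 + 21·3 = 0
h_98 = 55·0 + 35·0 + 21·37 = 1
(h_96, h_97, h_98) = (0, 0, 1) = (h_0, h_1, h_2), so the sequence has period 96.
216 ≡ 24 (mod 96), hence h_216 = h_24 = 56.

56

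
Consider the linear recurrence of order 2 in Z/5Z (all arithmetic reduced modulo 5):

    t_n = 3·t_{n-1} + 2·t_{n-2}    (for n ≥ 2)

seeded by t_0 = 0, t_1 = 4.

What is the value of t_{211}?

3

t_2 = 3·4 + 2·0 = 2
t_3 = 3·2 + 2·4 = 4
t_4 = 3·4 + 2·2 = 1
t_5 = 3·1 + 2·4 = 1
t_6 = 3·1 + 2·1 = 0
t_7 = 3·0 + 2·1 = 2
t_8 = 3·2 + 2·0 = 1
t_9 = 3·1 + 2·2 = 2
t_10 = 3·2 + 2·1 = 3
t_11 = 3·3 + 2·2 = 3
t_12 = 3·3 + 2·3 = 0
t_13 = 3·0 + 2·3 = 1
t_14 = 3·1 + 2·0 = 3
t_15 = 3·3 + 2·1 = 1
t_16 = 3·1 + 2·3 = 4
t_17 = 3·4 + 2·1 = 4
t_18 = 3·4 + 2·4 = 0
t_19 = 3·0 + 2·4 = 3
t_20 = 3·3 + 2·0 = 4
t_21 = 3·4 + 2·3 = 3
t_22 = 3·3 + 2·4 = 2
t_23 = 3·2 + 2·3 = 2
t_24 = 3·2 + 2·2 = 0
t_25 = 3·0 + 2·2 = 4
(t_24, t_25) = (0, 4) = (t_0, t_1), so the sequence has period 24.
211 ≡ 19 (mod 24), hence t_211 = t_19 = 3.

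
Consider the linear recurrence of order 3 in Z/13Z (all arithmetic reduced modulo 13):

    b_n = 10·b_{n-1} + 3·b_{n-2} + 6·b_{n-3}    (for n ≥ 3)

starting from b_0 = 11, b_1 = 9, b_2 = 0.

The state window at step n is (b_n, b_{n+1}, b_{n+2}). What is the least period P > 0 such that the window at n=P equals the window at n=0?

n=0: window = (11, 9, 0)
n=1: window = (9, 0, 2)
n=2: window = (0, 2, 9)
n=3: window = (2, 9, 5)
n=4: window = (9, 5, 11)
n=5: window = (5, 11, 10)
n=6: window = (11, 10, 7)
n=7: window = (10, 7, 10)
n=8: window = (7, 10, 12)
n=9: window = (10, 12, 10)
n=10: window = (12, 10, 1)
n=11: window = (10, 1, 8)
n=12: window = (1, 8, 0)
n=13: window = (8, 0, 4)
n=14: window = (0, 4, 10)
n=15: window = (4, 10, 8)
n=16: window = (10, 8, 4)
n=17: window = (8, 4, 7)
n=18: window = (4, 7, 0)
n=19: window = (7, 0, 6)
n=20: window = (0, 6, 11)
n=21: window = (6, 11, 11)
n=22: window = (11, 11, 10)
n=23: window = (11, 10, 4)
n=24: window = (10, 4, 6)
n=25: window = (4, 6, 2)
n=26: window = (6, 2, 10)
n=27: window = (2, 10, 12)
n=28: window = (10, 12, 6)
n=29: window = (12, 6, 0)
n=30: window = (6, 0, 12)
n=31: window = (0, 12, 0)
n=32: window = (12, 0, 10)
n=33: window = (0, 10, 3)
n=34: window = (10, 3, 8)
n=35: window = (3, 8, 6)
n=36: window = (8, 6, 11)
n=37: window = (6, 11, 7)
n=38: window = (11, 7, 9)
n=39: window = (7, 9, 8)
n=40: window = (9, 8, 6)
…
n=166: window = (1, 12, 11)
n=167: window = (12, 11, 9)
n=168: window = (11, 9, 0)
window at n=168 equals window at n=0 → period = 168

168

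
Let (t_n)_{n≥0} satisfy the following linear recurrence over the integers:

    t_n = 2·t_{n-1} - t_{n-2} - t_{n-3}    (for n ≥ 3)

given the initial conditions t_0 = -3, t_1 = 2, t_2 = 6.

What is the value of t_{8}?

-78

t_3 = 2·6 + -1·2 + -1·-3 = 13
t_4 = 2·13 + -1·6 + -1·2 = 18
t_5 = 2·18 + -1·13 + -1·6 = 17
t_6 = 2·17 + -1·18 + -1·13 = 3
t_7 = 2·3 + -1·17 + -1·18 = -29
t_8 = 2·-29 + -1·3 + -1·17 = -78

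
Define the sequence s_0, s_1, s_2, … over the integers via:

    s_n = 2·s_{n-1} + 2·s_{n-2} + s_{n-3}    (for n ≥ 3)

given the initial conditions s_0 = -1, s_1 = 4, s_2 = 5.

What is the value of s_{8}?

s_3 = 2·5 + 2·4 + 1·-1 = 17
s_4 = 2·17 + 2·5 + 1·4 = 48
s_5 = 2·48 + 2·17 + 1·5 = 135
s_6 = 2·135 + 2·48 + 1·17 = 383
s_7 = 2·383 + 2·135 + 1·48 = 1084
s_8 = 2·1084 + 2·383 + 1·135 = 3069

3069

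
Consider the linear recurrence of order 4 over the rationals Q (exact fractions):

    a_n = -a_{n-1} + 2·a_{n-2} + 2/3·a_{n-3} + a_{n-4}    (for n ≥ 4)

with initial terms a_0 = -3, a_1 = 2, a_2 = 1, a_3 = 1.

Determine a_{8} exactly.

-70/3

a_4 = -1·1 + 2·1 + 2/3·2 + 1·-3 = -2/3
a_5 = -1·-2/3 + 2·1 + 2/3·1 + 1·2 = 16/3
a_6 = -1·16/3 + 2·-2/3 + 2/3·1 + 1·1 = -5
a_7 = -1·-5 + 2·16/3 + 2/3·-2/3 + 1·1 = 146/9
a_8 = -1·146/9 + 2·-5 + 2/3·16/3 + 1·-2/3 = -70/3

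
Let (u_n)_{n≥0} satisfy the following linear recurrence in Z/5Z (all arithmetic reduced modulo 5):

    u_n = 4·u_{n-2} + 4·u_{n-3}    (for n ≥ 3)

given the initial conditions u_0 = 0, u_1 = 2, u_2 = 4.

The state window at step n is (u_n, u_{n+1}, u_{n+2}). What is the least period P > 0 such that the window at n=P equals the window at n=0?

n=0: window = (0, 2, 4)
n=1: window = (2, 4, 3)
n=2: window = (4, 3, 4)
n=3: window = (3, 4, 3)
n=4: window = (4, 3, 3)
n=5: window = (3, 3, 3)
n=6: window = (3, 3, 4)
n=7: window = (3, 4, 4)
n=8: window = (4, 4, 3)
n=9: window = (4, 3, 2)
n=10: window = (3, 2, 3)
n=11: window = (2, 3, 0)
n=12: window = (3, 0, 0)
n=13: window = (0, 0, 2)
n=14: window = (0, 2, 0)
n=15: window = (2, 0, 3)
n=16: window = (0, 3, 3)
n=17: window = (3, 3, 2)
n=18: window = (3, 2, 4)
n=19: window = (2, 4, 0)
n=20: window = (4, 0, 4)
n=21: window = (0, 4, 1)
n=22: window = (4, 1, 1)
n=23: window = (1, 1, 0)
n=24: window = (1, 0, 3)
n=25: window = (0, 3, 4)
n=26: window = (3, 4, 2)
n=27: window = (4, 2, 3)
n=28: window = (2, 3, 4)
n=29: window = (3, 4, 0)
n=30: window = (4, 0, 3)
n=31: window = (0, 3, 1)
n=32: window = (3, 1, 2)
n=33: window = (1, 2, 1)
n=34: window = (2, 1, 2)
n=35: window = (1, 2, 2)
n=36: window = (2, 2, 2)
n=37: window = (2, 2, 1)
n=38: window = (2, 1, 1)
n=39: window = (1, 1, 2)
n=40: window = (1, 2, 3)
…
n=60: window = (2, 1, 0)
n=61: window = (1, 0, 2)
n=62: window = (0, 2, 4)
window at n=62 equals window at n=0 → period = 62

62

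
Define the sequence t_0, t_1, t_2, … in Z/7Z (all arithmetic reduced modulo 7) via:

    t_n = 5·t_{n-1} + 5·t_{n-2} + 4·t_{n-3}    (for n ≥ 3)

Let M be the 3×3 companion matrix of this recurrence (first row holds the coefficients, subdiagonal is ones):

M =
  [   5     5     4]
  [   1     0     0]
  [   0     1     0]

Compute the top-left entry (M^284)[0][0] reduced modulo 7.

0

(M^284)[0][0] is the top entry after applying M 284 times to the unit state (1, 0, 0). Equivalently it is h_{286} for the auxiliary sequence (h_n) obeying the same recurrence with h_2 = 1 and h_i = 0 for 0 ≤ i < 2:
h_3 = 5·1 + 5·0 + 4·0 = 5
h_4 = 5·5 + 5·1 + 4·0 = 2
h_5 = 5·2 + 5·5 + 4·1 = 4
h_6 = 5·4 + 5·2 + 4·5 = 1
h_7 = 5·1 + 5·4 + 4·2 = 5
h_8 = 5·5 + 5·1 + 4·4 = 4
Continuing the recurrence:
  h_9 = 0;  h_10 = 5;  h_11 = 6;  h_12 = 6;  h_13 = 3;  h_14 = 6
  h_15 = 6;  h_16 = 2;  h_17 = 1;  h_18 = 4;  h_19 = 5;  h_20 = 0
  h_21 = 6;  h_22 = 1;  h_23 = 0;  h_24 = 1;  h_25 = 2;  h_26 = 1
  h_27 = 5;  h_28 = 3;  h_29 = 2;  h_30 = 3;  h_31 = 2;  h_32 = 5
  h_33 = 5;  h_34 = 2;  h_35 = 6;  h_36 = 4;  h_37 = 2;  h_38 = 5
  h_39 = 2;  h_40 = 1;  h_41 = 0;  h_42 = 6;  h_43 = 6;  h_44 = 4
  h_45 = 4;  h_46 = 1;  h_47 = 6;  h_48 = 2;  h_49 = 2;  h_50 = 2
  h_51 = 0;  h_52 = 4;  h_53 = 0;  h_54 = 6;  h_55 = 4;  h_56 = 1
  h_57 = 0;  h_58 = 0;  h_59 = 4;  h_60 = 6;  h_61 = 1;  h_62 = 2
  h_63 = 4;  h_64 = 6;  h_65 = 2;  h_66 = 0;  h_67 = 6;  h_68 = 3
  h_69 = 3;  h_70 = 5;  h_71 = 3;  h_72 = 3;  h_73 = 1;  h_74 = 4
  h_75 = 2;  h_76 = 6;  h_77 = 0;  h_78 = 3;  h_79 = 4;  h_80 = 0
  h_81 = 4;  h_82 = 1;  h_83 = 4;  h_84 = 6;  h_85 = 5;  h_86 = 1
  h_87 = 5;  h_88 = 1;  h_89 = 6;  h_90 = 6;  h_91 = 1;  h_92 = 3
  h_93 = 2;  h_94 = 1;  h_95 = 6;  h_96 = 1;  h_97 = 4;  h_98 = 0
  h_99 = 3;  h_100 = 3;  h_101 = 2;  h_102 = 2;  h_103 = 4;  h_104 = 3
  h_105 = 1;  h_106 = 1;  h_107 = 1;  h_108 = 0;  h_109 = 2;  h_110 = 0
  h_111 = 3;  h_112 = 2;  h_113 = 4;  h_114 = 0;  h_115 = 0;  h_116 = 2
  h_117 = 3;  h_118 = 4;  h_119 = 1;  h_120 = 2;  h_121 = 3;  h_122 = 1
  h_123 = 0;  h_124 = 3;  h_125 = 5;  h_126 = 5;  h_127 = 6;  h_128 = 5
  h_129 = 5;  h_130 = 4;  h_131 = 2;  h_132 = 1;  h_133 = 3;  h_134 = 0
  h_135 = 5;  h_136 = 2;  h_137 = 0;  h_138 = 2;  h_139 = 4;  h_140 = 2
  h_141 = 3;  h_142 = 6;  h_143 = 4;  h_144 = 6;  h_145 = 4;  h_146 = 3
  h_147 = 3;  h_148 = 4;  h_149 = 5;  h_150 = 1;  h_151 = 4;  h_152 = 3
  h_153 = 4;  h_154 = 2;  h_155 = 0;  h_156 = 5;  h_157 = 5;  h_158 = 1
  h_159 = 1;  h_160 = 2;  h_161 = 5;  h_162 = 4;  h_163 = 4;  h_164 = 4
  h_165 = 0;  h_166 = 1;  h_167 = 0;  h_168 = 5;  h_169 = 1;  h_170 = 2
  h_171 = 0;  h_172 = 0;  h_173 = 1;  h_174 = 5;  h_175 = 2;  h_176 = 4
  h_177 = 1;  h_178 = 5;  h_179 = 4;  h_180 = 0;  h_181 = 5;  h_182 = 6
  h_183 = 6;  h_184 = 3;  h_185 = 6;  h_186 = 6;  h_187 = 2;  h_188 = 1
  h_189 = 4;  h_190 = 5;  h_191 = 0;  h_192 = 6;  h_193 = 1;  h_194 = 0
  h_195 = 1;  h_196 = 2;  h_197 = 1;  h_198 = 5;  h_199 = 3;  h_200 = 2
  h_201 = 3;  h_202 = 2;  h_203 = 5;  h_204 = 5;  h_205 = 2;  h_206 = 6
  h_207 = 4;  h_208 = 2;  h_209 = 5;  h_210 = 2;  h_211 = 1;  h_212 = 0
  h_213 = 6;  h_214 = 6;  h_215 = 4;  h_216 = 4;  h_217 = 1;  h_218 = 6
  h_219 = 2;  h_220 = 2;  h_221 = 2;  h_222 = 0;  h_223 = 4;  h_224 = 0
  h_225 = 6;  h_226 = 4;  h_227 = 1;  h_228 = 0;  h_229 = 0;  h_230 = 4
  h_231 = 6;  h_232 = 1;  h_233 = 2;  h_234 = 4;  h_235 = 6;  h_236 = 2
  h_237 = 0;  h_238 = 6;  h_239 = 3;  h_240 = 3;  h_241 = 5;  h_242 = 3
  h_243 = 3;  h_244 = 1;  h_245 = 4;  h_246 = 2;  h_247 = 6;  h_248 = 0
  h_249 = 3;  h_250 = 4;  h_251 = 0;  h_252 = 4;  h_253 = 1;  h_254 = 4
  h_255 = 6;  h_256 = 5;  h_257 = 1;  h_258 = 5;  h_259 = 1;  h_260 = 6
  h_261 = 6;  h_262 = 1;  h_263 = 3;  h_264 = 2;  h_265 = 1;  h_266 = 6
  h_267 = 1;  h_268 = 4;  h_269 = 0;  h_270 = 3;  h_271 = 3;  h_272 = 2
  h_273 = 2;  h_274 = 4;  h_275 = 3;  h_276 = 1;  h_277 = 1;  h_278 = 1
  h_279 = 0;  h_280 = 2;  h_281 = 0;  h_282 = 3;  h_283 = 2;  h_284 = 4
h_285 = 5·4 + 5·2 + 4·3 = 0
h_286 = 5·0 + 5·4 + 4·2 = 0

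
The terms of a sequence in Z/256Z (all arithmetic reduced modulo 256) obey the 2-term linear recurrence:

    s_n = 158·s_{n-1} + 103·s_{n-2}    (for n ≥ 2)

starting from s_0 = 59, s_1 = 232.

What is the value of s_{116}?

s_2 = 158·232 + 103·59 = 237
s_3 = 158·237 + 103·232 = 158
s_4 = 158·158 + 103·237 = 223
s_5 = 158·223 + 103·158 = 52
s_6 = 158·52 + 103·223 = 209
s_7 = 158·209 + 103·52 = 234
s_8 = 158·234 + 103·209 = 131
s_9 = 158·131 + 103·234 = 0
s_10 = 158·0 + 103·131 = 181
s_11 = 158·181 + 103·0 = 182
s_12 = 158·182 + 103·181 = 39
s_13 = 158·39 + 103·182 = 76
s_14 = 158·76 + 103·39 = 153
s_15 = 158·153 + 103·76 = 2
s_16 = 158·2 + 103·153 = 203
s_17 = 158·203 + 103·2 = 24
s_18 = 158·24 + 103·203 = 125
s_19 = 158·125 + 103·24 = 206
s_20 = 158·206 + 103·125 = 111
s_21 = 158·111 + 103·206 = 100
s_22 = 158·100 + 103·111 = 97
s_23 = 158·97 + 103·100 = 26
s_24 = 158·26 + 103·97 = 19
s_25 = 158·19 + 103·26 = 48
s_26 = 158·48 + 103·19 = 69
s_27 = 158·69 + 103·48 = 230
s_28 = 158·230 + 103·69 = 183
s_29 = 158·183 + 103·230 = 124
s_30 = 158·124 + 103·183 = 41
s_31 = 158·41 + 103·124 = 50
s_32 = 158·50 + 103·41 = 91
s_33 = 158·91 + 103·50 = 72
s_34 = 158·72 + 103·91 = 13
s_35 = 158·13 + 103·72 = 254
s_36 = 158·254 + 103·13 = 255
s_37 = 158·255 + 103·254 = 148
s_38 = 158·148 + 103·255 = 241
s_39 = 158·241 + 103·148 = 74
s_40 = 158·74 + 103·241 = 163
s_41 = 158·163 + 103·74 = 96
s_42 = 158·96 + 103·163 = 213
s_43 = 158·213 + 103·96 = 22
s_44 = 158·22 + 103·213 = 71
s_45 = 158·71 + 103·22 = 172
s_46 = 158·172 + 103·71 = 185
s_47 = 158·185 + 103·172 = 98
s_48 = 158·98 + 103·185 = 235
s_49 = 158·235 + 103·98 = 120
s_50 = 158·120 + 103·235 = 157
s_51 = 158·157 + 103·120 = 46
s_52 = 158·46 + 103·157 = 143
s_53 = 158·143 + 103·46 = 196
s_54 = 158·196 + 103·143 = 129
s_55 = 158·129 + 103·196 = 122
s_56 = 158·122 + 103·129 = 51
s_57 = 158·51 + 103·122 = 144
s_58 = 158·144 + 103·51 = 101
s_59 = 158·101 + 103·144 = 70
s_60 = 158·70 + 103·101 = 215
s_61 = 158·215 + 103·70 = 220
s_62 = 158·220 + 103·215 = 73
s_63 = 158·73 + 103·220 = 146
s_64 = 158·146 + 103·73 = 123
s_65 = 158·123 + 103·146 = 168
s_66 = 158·168 + 103·123 = 45
s_67 = 158·45 + 103·168 = 94
s_68 = 158·94 + 103·45 = 31
s_69 = 158·31 + 103·94 = 244
s_70 = 158·244 + 103·31 = 17
s_71 = 158·17 + 103·244 = 170
s_72 = 158·170 + 103·17 = 195
s_73 = 158·195 + 103·170 = 192
s_74 = 158·192 + 103·195 = 245
s_75 = 158·245 + 103·192 = 118
s_76 = 158·118 + 103·245 = 103
s_77 = 158·103 + 103·118 = 12
s_78 = 158·12 + 103·103 = 217
s_79 = 158·217 + 103·12 = 194
s_80 = 158·194 + 103·217 = 11
s_81 = 158·11 + 103·194 = 216
s_82 = 158·216 + 103·11 = 189
s_83 = 158·189 + 103·216 = 142
s_84 = 158·142 + 103·189 = 175
s_85 = 158·175 + 103·142 = 36
s_86 = 158·36 + 103·175 = 161
s_87 = 158·161 + 103·36 = 218
s_88 = 158·218 + 103·161 = 83
s_89 = 158·83 + 103·218 = 240
s_90 = 158·240 + 103·83 = 133
s_91 = 158·133 + 103·240 = 166
s_92 = 158·166 + 103·133 = 247
s_93 = 158·247 + 103·166 = 60
s_94 = 158·60 + 103·247 = 105
s_95 = 158·105 + 103·60 = 242
s_96 = 158·242 + 103·105 = 155
s_97 = 158·155 + 103·242 = 8
s_98 = 158·8 + 103·155 = 77
s_99 = 158·77 + 103·8 = 190
s_100 = 158·190 + 103·77 = 63
s_101 = 158·63 + 103·190 = 84
s_102 = 158·84 + 103·63 = 49
s_103 = 158·49 + 103·84 = 10
s_104 = 158·10 + 103·49 = 227
s_105 = 158·227 + 103·10 = 32
s_106 = 158·32 + 103·227 = 21
s_107 = 158·21 + 103·32 = 214
s_108 = 158·214 + 103·21 = 135
s_109 = 158·135 + 103·214 = 108
s_110 = 158·108 + 103·135 = 249
s_111 = 158·249 + 103·108 = 34
s_112 = 158·34 + 103·249 = 43
s_113 = 158·43 + 103·34 = 56
s_114 = 158·56 + 103·43 = 221
s_115 = 158·221 + 103·56 = 238
s_116 = 158·238 + 103·221 = 207

207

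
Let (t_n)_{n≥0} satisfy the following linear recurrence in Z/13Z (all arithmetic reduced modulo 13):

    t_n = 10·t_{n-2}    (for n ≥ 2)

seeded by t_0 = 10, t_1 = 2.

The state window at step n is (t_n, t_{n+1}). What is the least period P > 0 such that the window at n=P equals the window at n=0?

12

n=0: window = (10, 2)
n=1: window = (2, 9)
n=2: window = (9, 7)
n=3: window = (7, 12)
n=4: window = (12, 5)
n=5: window = (5, 3)
n=6: window = (3, 11)
n=7: window = (11, 4)
n=8: window = (4, 6)
n=9: window = (6, 1)
n=10: window = (1, 8)
n=11: window = (8, 10)
n=12: window = (10, 2)
window at n=12 equals window at n=0 → period = 12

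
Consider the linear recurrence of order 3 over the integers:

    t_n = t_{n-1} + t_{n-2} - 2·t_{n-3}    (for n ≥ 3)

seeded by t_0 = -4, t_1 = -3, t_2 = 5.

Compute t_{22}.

-1763

t_3 = 1·5 + 1·-3 + -2·-4 = 10
t_4 = 1·10 + 1·5 + -2·-3 = 21
t_5 = 1·21 + 1·10 + -2·5 = 21
t_6 = 1·21 + 1·21 + -2·10 = 22
t_7 = 1·22 + 1·21 + -2·21 = 1
t_8 = 1·1 + 1·22 + -2·21 = -19
t_9 = 1·-19 + 1·1 + -2·22 = -62
t_10 = 1·-62 + 1·-19 + -2·1 = -83
t_11 = 1·-83 + 1·-62 + -2·-19 = -107
t_12 = 1·-107 + 1·-83 + -2·-62 = -66
t_13 = 1·-66 + 1·-107 + -2·-83 = -7
t_14 = 1·-7 + 1·-66 + -2·-107 = 141
t_15 = 1·141 + 1·-7 + -2·-66 = 266
t_16 = 1·266 + 1·141 + -2·-7 = 421
t_17 = 1·421 + 1·266 + -2·141 = 405
t_18 = 1·405 + 1·421 + -2·266 = 294
t_19 = 1·294 + 1·405 + -2·421 = -143
t_20 = 1·-143 + 1·294 + -2·405 = -659
t_21 = 1·-659 + 1·-143 + -2·294 = -1390
t_22 = 1·-1390 + 1·-659 + -2·-143 = -1763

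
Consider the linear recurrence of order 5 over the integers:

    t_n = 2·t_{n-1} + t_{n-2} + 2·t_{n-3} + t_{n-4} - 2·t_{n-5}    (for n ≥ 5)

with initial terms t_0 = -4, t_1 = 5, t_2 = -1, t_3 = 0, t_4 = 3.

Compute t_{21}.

t_5 = 2·3 + 1·0 + 2·-1 + 1·5 + -2·-4 = 17
t_6 = 2·17 + 1·3 + 2·0 + 1·-1 + -2·5 = 26
t_7 = 2·26 + 1·17 + 2·3 + 1·0 + -2·-1 = 77
t_8 = 2·77 + 1·26 + 2·17 + 1·3 + -2·0 = 217
t_9 = 2·217 + 1·77 + 2·26 + 1·17 + -2·3 = 574
t_10 = 2·574 + 1·217 + 2·77 + 1·26 + -2·17 = 1511
t_11 = 2·1511 + 1·574 + 2·217 + 1·77 + -2·26 = 4055
t_12 = 2·4055 + 1·1511 + 2·574 + 1·217 + -2·77 = 10832
t_13 = 2·10832 + 1·4055 + 2·1511 + 1·574 + -2·217 = 28881
t_14 = 2·28881 + 1·10832 + 2·4055 + 1·1511 + -2·574 = 77067
t_15 = 2·77067 + 1·28881 + 2·10832 + 1·4055 + -2·1511 = 205712
t_16 = 2·205712 + 1·77067 + 2·28881 + 1·10832 + -2·4055 = 548975
t_17 = 2·548975 + 1·205712 + 2·77067 + 1·28881 + -2·10832 = 1465013
t_18 = 2·1465013 + 1·548975 + 2·205712 + 1·77067 + -2·28881 = 3909730
t_19 = 2·3909730 + 1·1465013 + 2·548975 + 1·205712 + -2·77067 = 10434001
t_20 = 2·10434001 + 1·3909730 + 2·1465013 + 1·548975 + -2·205712 = 27845309
t_21 = 2·27845309 + 1·10434001 + 2·3909730 + 1·1465013 + -2·548975 = 74311142

74311142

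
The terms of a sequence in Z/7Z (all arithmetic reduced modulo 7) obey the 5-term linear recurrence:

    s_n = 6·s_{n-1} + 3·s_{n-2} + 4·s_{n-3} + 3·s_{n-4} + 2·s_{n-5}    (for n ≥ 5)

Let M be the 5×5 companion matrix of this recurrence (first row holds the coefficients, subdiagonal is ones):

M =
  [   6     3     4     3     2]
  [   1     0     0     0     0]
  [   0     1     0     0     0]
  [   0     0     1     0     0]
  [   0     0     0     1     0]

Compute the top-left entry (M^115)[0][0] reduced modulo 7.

4

(M^115)[0][0] is the top entry after applying M 115 times to the unit state (1, 0, 0, 0, 0). Equivalently it is h_{119} for the auxiliary sequence (h_n) obeying the same recurrence with h_4 = 1 and h_i = 0 for 0 ≤ i < 4:
h_5 = 6·1 + 3·0 + 4·0 + 3·0 + 2·0 = 6
h_6 = 6·6 + 3·1 + 4·0 + 3·0 + 2·0 = 4
h_7 = 6·4 + 3·6 + 4·1 + 3·0 + 2·0 = 4
h_8 = 6·4 + 3·4 + 4·6 + 3·1 + 2·0 = 0
h_9 = 6·0 + 3·4 + 4·4 + 3·6 + 2·1 = 6
h_10 = 6·6 + 3·0 + 4·4 + 3·4 + 2·6 = 6
h_11 = 6·6 + 3·6 + 4·0 + 3·4 + 2·4 = 4
h_12 = 6·4 + 3·6 + 4·6 + 3·0 + 2·4 = 4
h_13 = 6·4 + 3·4 + 4·6 + 3·6 + 2·0 = 1
h_14 = 6·1 + 3·4 + 4·4 + 3·6 + 2·6 = 1
h_15 = 6·1 + 3·1 + 4·4 + 3·4 + 2·6 = 0
h_16 = 6·0 + 3·1 + 4·1 + 3·4 + 2·4 = 6
h_17 = 6·6 + 3·0 + 4·1 + 3·1 + 2·4 = 2
h_18 = 6·2 + 3·6 + 4·0 + 3·1 + 2·1 = 0
h_19 = 6·0 + 3·2 + 4·6 + 3·0 + 2·1 = 4
h_20 = 6·4 + 3·0 + 4·2 + 3·6 + 2·0 = 1
h_21 = 6·1 + 3·4 + 4·0 + 3·2 + 2·6 = 1
h_22 = 6·1 + 3·1 + 4·4 + 3·0 + 2·2 = 1
h_23 = 6·1 + 3·1 + 4·1 + 3·4 + 2·0 = 4
h_24 = 6·4 + 3·1 + 4·1 + 3·1 + 2·4 = 0
h_25 = 6·0 + 3·4 + 4·1 + 3·1 + 2·1 = 0
h_26 = 6·0 + 3·0 + 4·4 + 3·1 + 2·1 = 0
h_27 = 6·0 + 3·0 + 4·0 + 3·4 + 2·1 = 0
h_28 = 6·0 + 3·0 + 4·0 + 3·0 + 2·4 = 1
(h_24, h_25, h_26, h_27, h_28) = (0, 0, 0, 0, 1) = (h_0, h_1, h_2, h_3, h_4), so the sequence has period 24.
119 ≡ 23 (mod 24), hence h_119 = h_23 = 4.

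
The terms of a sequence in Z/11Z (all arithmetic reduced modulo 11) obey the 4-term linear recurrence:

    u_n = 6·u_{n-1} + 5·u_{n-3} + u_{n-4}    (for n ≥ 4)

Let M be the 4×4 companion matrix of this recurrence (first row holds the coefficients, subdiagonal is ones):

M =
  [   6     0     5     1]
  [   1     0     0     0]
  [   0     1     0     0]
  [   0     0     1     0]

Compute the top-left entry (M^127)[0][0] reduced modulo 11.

(M^127)[0][0] is the top entry after applying M 127 times to the unit state (1, 0, 0, 0). Equivalently it is h_{130} for the auxiliary sequence (h_n) obeying the same recurrence with h_3 = 1 and h_i = 0 for 0 ≤ i < 3:
h_4 = 6·1 + 0·0 + 5·0 + 1·0 = 6
h_5 = 6·6 + 0·1 + 5·0 + 1·0 = 3
h_6 = 6·3 + 0·6 + 5·1 + 1·0 = 1
h_7 = 6·1 + 0·3 + 5·6 + 1·1 = 4
h_8 = 6·4 + 0·1 + 5·3 + 1·6 = 1
h_9 = 6·1 + 0·4 + 5·1 + 1·3 = 3
h_10 = 6·3 + 0·1 + 5·4 + 1·1 = 6
h_11 = 6·6 + 0·3 + 5·1 + 1·4 = 1
h_12 = 6·1 + 0·6 + 5·3 + 1·1 = 0
h_13 = 6·0 + 0·1 + 5·6 + 1·3 = 0
h_14 = 6·0 + 0·0 + 5·1 + 1·6 = 0
h_15 = 6·0 + 0·0 + 5·0 + 1·1 = 1
(h_12, h_13, h_14, h_15) = (0, 0, 0, 1) = (h_0, h_1, h_2, h_3), so the sequence has period 12.
130 ≡ 10 (mod 12), hence h_130 = h_10 = 6.

6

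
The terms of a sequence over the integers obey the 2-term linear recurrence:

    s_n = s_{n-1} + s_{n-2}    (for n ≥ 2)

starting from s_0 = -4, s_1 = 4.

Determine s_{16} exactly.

1508

s_2 = 1·4 + 1·-4 = 0
s_3 = 1·0 + 1·4 = 4
s_4 = 1·4 + 1·0 = 4
s_5 = 1·4 + 1·4 = 8
s_6 = 1·8 + 1·4 = 12
s_7 = 1·12 + 1·8 = 20
s_8 = 1·20 + 1·12 = 32
s_9 = 1·32 + 1·20 = 52
s_10 = 1·52 + 1·32 = 84
s_11 = 1·84 + 1·52 = 136
s_12 = 1·136 + 1·84 = 220
s_13 = 1·220 + 1·136 = 356
s_14 = 1·356 + 1·220 = 576
s_15 = 1·576 + 1·356 = 932
s_16 = 1·932 + 1·576 = 1508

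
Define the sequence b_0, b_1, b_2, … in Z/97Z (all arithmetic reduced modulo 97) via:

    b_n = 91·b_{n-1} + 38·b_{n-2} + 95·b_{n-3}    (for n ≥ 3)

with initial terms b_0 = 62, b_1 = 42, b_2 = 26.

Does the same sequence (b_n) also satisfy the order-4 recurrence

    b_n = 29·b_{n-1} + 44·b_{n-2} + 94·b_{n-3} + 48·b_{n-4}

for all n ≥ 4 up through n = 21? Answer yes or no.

no

Terms b_0..b_21: 62, 42, 26, 55, 89, 49, 68, 15, 68, 26, 70, 44, 16, 78, 52, 1, 68, 11, 91, 27, 73, 18
n=4: candidate gives 60, actual b_4 = 89 ✗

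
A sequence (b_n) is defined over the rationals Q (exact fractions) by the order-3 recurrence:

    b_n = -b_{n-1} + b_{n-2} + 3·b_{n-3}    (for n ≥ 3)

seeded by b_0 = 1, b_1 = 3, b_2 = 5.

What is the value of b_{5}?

b_3 = -1·5 + 1·3 + 3·1 = 1
b_4 = -1·1 + 1·5 + 3·3 = 13
b_5 = -1·13 + 1·1 + 3·5 = 3

3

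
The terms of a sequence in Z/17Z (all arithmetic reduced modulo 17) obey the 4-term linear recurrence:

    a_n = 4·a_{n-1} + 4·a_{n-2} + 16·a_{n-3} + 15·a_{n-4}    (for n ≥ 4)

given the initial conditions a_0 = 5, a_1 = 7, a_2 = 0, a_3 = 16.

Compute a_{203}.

11

a_4 = 4·16 + 4·0 + 16·7 + 15·5 = 13
a_5 = 4·13 + 4·16 + 16·0 + 15·7 = 0
a_6 = 4·0 + 4·13 + 16·16 + 15·0 = 2
a_7 = 4·2 + 4·0 + 16·13 + 15·16 = 14
a_8 = 4·14 + 4·2 + 16·0 + 15·13 = 4
a_9 = 4·4 + 4·14 + 16·2 + 15·0 = 2
Continuing the recurrence:
  a_10 = 6;  a_11 = 0;  a_12 = 14;  a_13 = 12;  a_14 = 7;  a_15 = 11
  a_16 = 15;  a_17 = 5;  a_18 = 4;  a_19 = 16;  a_20 = 11;  a_21 = 9
  a_22 = 5;  a_23 = 13;  a_24 = 7;  a_25 = 6;  a_26 = 12;  a_27 = 5
  a_28 = 14;  a_29 = 1;  a_30 = 14;  a_31 = 2;  a_32 = 1;  a_33 = 13
  a_34 = 9;  a_35 = 15;  a_36 = 13;  a_37 = 9;  a_38 = 4;  a_39 = 9
  a_40 = 0;  a_41 = 14;  a_42 = 5;  a_43 = 7;  a_44 = 0;  a_45 = 12
  a_46 = 14;  a_47 = 5;  a_48 = 13;  a_49 = 0;  a_50 = 2;  a_51 = 2
  a_52 = 7;  a_53 = 0;  a_54 = 5;  a_55 = 9;  a_56 = 8;  a_57 = 12
  a_58 = 10;  a_59 = 11;  a_60 = 5;  a_61 = 13;  a_62 = 7;  a_63 = 2
  a_64 = 13;  a_65 = 10;  a_66 = 8;  a_67 = 4;  a_68 = 12;  a_69 = 2
  a_70 = 2;  a_71 = 13;  a_72 = 0;  a_73 = 12;  a_74 = 14;  a_75 = 10
  a_76 = 16;  a_77 = 15;  a_78 = 1;  a_79 = 11;  a_80 = 1;  a_81 = 0
  a_82 = 8;  a_83 = 9;  a_84 = 15;  a_85 = 3;  a_86 = 13;  a_87 = 14
  a_88 = 7;  a_89 = 14;  a_90 = 10;  a_91 = 10;  a_92 = 1;  a_93 = 6
  a_94 = 15;  a_95 = 12;  a_96 = 15;  a_97 = 13;  a_98 = 2;  a_99 = 4
  a_100 = 15;  a_101 = 14;  a_102 = 6;  a_103 = 6;  a_104 = 4;  a_105 = 6
  a_106 = 5;  a_107 = 11;  a_108 = 16;  a_109 = 6;  a_110 = 16;  a_111 = 16
  a_112 = 5;  a_113 = 5;  a_114 = 9;  a_115 = 2;  a_116 = 12;  a_117 = 3
  a_118 = 6;  a_119 = 3;  a_120 = 9;  a_121 = 2;  a_122 = 12;  a_123 = 7
  a_124 = 5;  a_125 = 15;  a_126 = 15;  a_127 = 16;  a_128 = 14;  a_129 = 7
  a_130 = 4;  a_131 = 15;  a_132 = 7;  a_133 = 2;  a_134 = 13;  a_135 = 6
  a_136 = 9;  a_137 = 9;  a_138 = 6;  a_139 = 5;  a_140 = 0;  a_141 = 13
  a_142 = 1;  a_143 = 12;  a_144 = 5;  a_145 = 7;  a_146 = 0;  a_147 = 16
  a_148 = 13;  a_149 = 0;  a_150 = 2;  a_151 = 14;  a_152 = 4;  a_153 = 2
  a_154 = 6;  a_155 = 0;  a_156 = 14;  a_157 = 12;  a_158 = 7;  a_159 = 11
  a_160 = 15;  a_161 = 5;  a_162 = 4;  a_163 = 16;  a_164 = 11;  a_165 = 9
  a_166 = 5;  a_167 = 13;  a_168 = 7;  a_169 = 6;  a_170 = 12;  a_171 = 5
  a_172 = 14;  a_173 = 1;  a_174 = 14;  a_175 = 2;  a_176 = 1;  a_177 = 13
  a_178 = 9;  a_179 = 15;  a_180 = 13;  a_181 = 9;  a_182 = 4;  a_183 = 9
  a_184 = 0;  a_185 = 14;  a_186 = 5;  a_187 = 7;  a_188 = 0;  a_189 = 12
  a_190 = 14;  a_191 = 5;  a_192 = 13;  a_193 = 0;  a_194 = 2;  a_195 = 2
  a_196 = 7;  a_197 = 0;  a_198 = 5;  a_199 = 9;  a_200 = 8;  a_201 = 12
a_202 = 4·12 + 4·8 + 16·9 + 15·5 = 10
a_203 = 4·10 + 4·12 + 16·8 + 15·9 = 11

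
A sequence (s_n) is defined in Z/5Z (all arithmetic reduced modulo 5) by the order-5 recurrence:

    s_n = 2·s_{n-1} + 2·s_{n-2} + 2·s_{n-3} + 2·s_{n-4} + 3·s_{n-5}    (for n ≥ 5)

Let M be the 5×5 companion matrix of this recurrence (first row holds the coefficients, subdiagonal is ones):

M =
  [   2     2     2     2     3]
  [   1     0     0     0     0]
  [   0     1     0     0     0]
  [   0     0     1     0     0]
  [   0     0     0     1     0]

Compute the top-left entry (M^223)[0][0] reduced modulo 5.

(M^223)[0][0] is the top entry after applying M 223 times to the unit state (1, 0, 0, 0, 0). Equivalently it is h_{227} for the auxiliary sequence (h_n) obeying the same recurrence with h_4 = 1 and h_i = 0 for 0 ≤ i < 4:
h_5 = 2·1 + 2·0 + 2·0 + 2·0 + 3·0 = 2
h_6 = 2·2 + 2·1 + 2·0 + 2·0 + 3·0 = 1
h_7 = 2·1 + 2·2 + 2·1 + 2·0 + 3·0 = 3
h_8 = 2·3 + 2·1 + 2·2 + 2·1 + 3·0 = 4
h_9 = 2·4 + 2·3 + 2·1 + 2·2 + 3·1 = 3
h_10 = 2·3 + 2·4 + 2·3 + 2·1 + 3·2 = 3
h_11 = 2·3 + 2·3 + 2·4 + 2·3 + 3·1 = 4
h_12 = 2·4 + 2·3 + 2·3 + 2·4 + 3·3 = 2
h_13 = 2·2 + 2·4 + 2·3 + 2·3 + 3·4 = 1
h_14 = 2·1 + 2·2 + 2·4 + 2·3 + 3·3 = 4
h_15 = 2·4 + 2·1 + 2·2 + 2·4 + 3·3 = 1
h_16 = 2·1 + 2·4 + 2·1 + 2·2 + 3·4 = 3
h_17 = 2·3 + 2·1 + 2·4 + 2·1 + 3·2 = 4
h_18 = 2·4 + 2·3 + 2·1 + 2·4 + 3·1 = 2
h_19 = 2·2 + 2·4 + 2·3 + 2·1 + 3·4 = 2
h_20 = 2·2 + 2·2 + 2·4 + 2·3 + 3·1 = 0
h_21 = 2·0 + 2·2 + 2·2 + 2·4 + 3·3 = 0
h_22 = 2·0 + 2·0 + 2·2 + 2·2 + 3·4 = 0
h_23 = 2·0 + 2·0 + 2·0 + 2·2 + 3·2 = 0
h_24 = 2·0 + 2·0 + 2·0 + 2·0 + 3·2 = 1
(h_20, h_21, h_22, h_23, h_24) = (0, 0, 0, 0, 1) = (h_0, h_1, h_2, h_3, h_4), so the sequence has period 20.
227 ≡ 7 (mod 20), hence h_227 = h_7 = 3.

3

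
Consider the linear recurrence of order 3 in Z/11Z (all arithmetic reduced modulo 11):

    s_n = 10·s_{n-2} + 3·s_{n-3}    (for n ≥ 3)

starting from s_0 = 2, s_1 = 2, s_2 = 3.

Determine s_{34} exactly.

9

s_3 = 0·3 + 10·2 + 3·2 = 4
s_4 = 0·4 + 10·3 + 3·2 = 3
s_5 = 0·3 + 10·4 + 3·3 = 5
s_6 = 0·5 + 10·3 + 3·4 = 9
s_7 = 0·9 + 10·5 + 3·3 = 4
s_8 = 0·4 + 10·9 + 3·5 = 6
s_9 = 0·6 + 10·4 + 3·9 = 1
s_10 = 0·1 + 10·6 + 3·4 = 6
s_11 = 0·6 + 10·1 + 3·6 = 6
s_12 = 0·6 + 10·6 + 3·1 = 8
s_13 = 0·8 + 10·6 + 3·6 = 1
s_14 = 0·1 + 10·8 + 3·6 = 10
s_15 = 0·10 + 10·1 + 3·8 = 1
s_16 = 0·1 + 10·10 + 3·1 = 4
s_17 = 0·4 + 10·1 + 3·10 = 7
s_18 = 0·7 + 10·4 + 3·1 = 10
s_19 = 0·10 + 10·7 + 3·4 = 5
s_20 = 0·5 + 10·10 + 3·7 = 0
s_21 = 0·0 + 10·5 + 3·10 = 3
s_22 = 0·3 + 10·0 + 3·5 = 4
s_23 = 0·4 + 10·3 + 3·0 = 8
s_24 = 0·8 + 10·4 + 3·3 = 5
s_25 = 0·5 + 10·8 + 3·4 = 4
s_26 = 0·4 + 10·5 + 3·8 = 8
s_27 = 0·8 + 10·4 + 3·5 = 0
s_28 = 0·0 + 10·8 + 3·4 = 4
s_29 = 0·4 + 10·0 + 3·8 = 2
s_30 = 0·2 + 10·4 + 3·0 = 7
s_31 = 0·7 + 10·2 + 3·4 = 10
s_32 = 0·10 + 10·7 + 3·2 = 10
s_33 = 0·10 + 10·10 + 3·7 = 0
s_34 = 0·0 + 10·10 + 3·10 = 9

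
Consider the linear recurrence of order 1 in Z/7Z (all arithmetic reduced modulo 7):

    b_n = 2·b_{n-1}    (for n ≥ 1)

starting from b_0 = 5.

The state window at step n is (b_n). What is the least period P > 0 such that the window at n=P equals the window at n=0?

n=0: window = (5)
n=1: window = (3)
n=2: window = (6)
n=3: window = (5)
window at n=3 equals window at n=0 → period = 3

3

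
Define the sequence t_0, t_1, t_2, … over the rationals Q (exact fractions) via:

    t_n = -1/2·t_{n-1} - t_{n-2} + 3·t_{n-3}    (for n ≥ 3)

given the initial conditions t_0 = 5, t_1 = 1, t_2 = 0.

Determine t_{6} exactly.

52

t_3 = -1/2·0 + -1·1 + 3·5 = 14
t_4 = -1/2·14 + -1·0 + 3·1 = -4
t_5 = -1/2·-4 + -1·14 + 3·0 = -12
t_6 = -1/2·-12 + -1·-4 + 3·14 = 52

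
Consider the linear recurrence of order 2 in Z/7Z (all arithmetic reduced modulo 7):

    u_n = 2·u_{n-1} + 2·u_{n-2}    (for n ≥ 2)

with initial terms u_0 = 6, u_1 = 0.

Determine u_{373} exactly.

6

u_2 = 2·0 + 2·6 = 5
u_3 = 2·5 + 2·0 = 3
u_4 = 2·3 + 2·5 = 2
u_5 = 2·2 + 2·3 = 3
u_6 = 2·3 + 2·2 = 3
u_7 = 2·3 + 2·3 = 5
u_8 = 2·5 + 2·3 = 2
u_9 = 2·2 + 2·5 = 0
u_10 = 2·0 + 2·2 = 4
u_11 = 2·4 + 2·0 = 1
u_12 = 2·1 + 2·4 = 3
u_13 = 2·3 + 2·1 = 1
u_14 = 2·1 + 2·3 = 1
u_15 = 2·1 + 2·1 = 4
u_16 = 2·4 + 2·1 = 3
u_17 = 2·3 + 2·4 = 0
u_18 = 2·0 + 2·3 = 6
u_19 = 2·6 + 2·0 = 5
u_20 = 2·5 + 2·6 = 1
u_21 = 2·1 + 2·5 = 5
u_22 = 2·5 + 2·1 = 5
u_23 = 2·5 + 2·5 = 6
u_24 = 2·6 + 2·5 = 1
u_25 = 2·1 + 2·6 = 0
u_26 = 2·0 + 2·1 = 2
u_27 = 2·2 + 2·0 = 4
u_28 = 2·4 + 2·2 = 5
u_29 = 2·5 + 2·4 = 4
u_30 = 2·4 + 2·5 = 4
u_31 = 2·4 + 2·4 = 2
u_32 = 2·2 + 2·4 = 5
u_33 = 2·5 + 2·2 = 0
u_34 = 2·0 + 2·5 = 3
u_35 = 2·3 + 2·0 = 6
u_36 = 2·6 + 2·3 = 4
u_37 = 2·4 + 2·6 = 6
u_38 = 2·6 + 2·4 = 6
u_39 = 2·6 + 2·6 = 3
u_40 = 2·3 + 2·6 = 4
u_41 = 2·4 + 2·3 = 0
u_42 = 2·0 + 2·4 = 1
u_43 = 2·1 + 2·0 = 2
u_44 = 2·2 + 2·1 = 6
u_45 = 2·6 + 2·2 = 2
u_46 = 2·2 + 2·6 = 2
u_47 = 2·2 + 2·2 = 1
u_48 = 2·1 + 2·2 = 6
u_49 = 2·6 + 2·1 = 0
(u_48, u_49) = (6, 0) = (u_0, u_1), so the sequence has period 48.
373 ≡ 37 (mod 48), hence u_373 = u_37 = 6.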